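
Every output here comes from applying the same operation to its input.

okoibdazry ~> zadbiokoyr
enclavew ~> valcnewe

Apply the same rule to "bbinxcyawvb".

waycxnibbbv

The rule is to move the last 2 characters to the front (rotate right by 2), then reverse the string.
"bbinxcyawvb" → "vbbbinxcyaw" → "waycxnibbbv".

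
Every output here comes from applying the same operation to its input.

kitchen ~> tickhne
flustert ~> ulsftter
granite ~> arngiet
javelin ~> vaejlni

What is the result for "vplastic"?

lpavscti

The transformation: move the first 2 characters to the end (rotate left by 2), then take characters alternately from the front and the back (1st, last, 2nd, 2nd-last, ...).
"vplastic" → "lasticvp" → "lpavscti".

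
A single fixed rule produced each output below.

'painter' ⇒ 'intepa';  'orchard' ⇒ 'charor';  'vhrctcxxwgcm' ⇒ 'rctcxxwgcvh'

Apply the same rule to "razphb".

What's happening: delete the last character, then move the first 2 characters to the end (rotate left by 2).
For "razphb" the result is "zphra".

zphra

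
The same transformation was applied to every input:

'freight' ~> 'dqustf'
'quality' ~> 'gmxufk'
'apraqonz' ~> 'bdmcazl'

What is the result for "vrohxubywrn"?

datjgnkidz

In each case the input is transformed by: shift every letter 12 places forward in the alphabet (wrapping around), then delete the first character.
Applying both steps to "vrohxubywrn": "hdatjgnkidz", then "datjgnkidz".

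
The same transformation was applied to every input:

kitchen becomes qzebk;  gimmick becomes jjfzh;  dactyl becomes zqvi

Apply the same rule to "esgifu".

dfcr

Looking at the pairs, the operation is to shift every letter 3 places backward in the alphabet (wrapping around), then delete the first 2 characters.
Working it through for "esgifu": intermediate "bpdfcr", final "dfcr".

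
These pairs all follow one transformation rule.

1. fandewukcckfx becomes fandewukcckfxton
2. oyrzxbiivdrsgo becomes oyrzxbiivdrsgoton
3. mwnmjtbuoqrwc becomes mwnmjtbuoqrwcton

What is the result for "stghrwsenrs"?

The transformation: append "ton".
Doing the same to "stghrwsenrs": "stghrwsenrston".

stghrwsenrston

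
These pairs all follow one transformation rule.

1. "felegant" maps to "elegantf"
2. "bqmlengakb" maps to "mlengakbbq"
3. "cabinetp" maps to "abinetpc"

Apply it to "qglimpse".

Rule — swap the front and back halves of the string, then move the last 3 characters to the front (rotate right by 3).
"qglimpse" → "mpseqgli" → "glimpseq".

glimpseq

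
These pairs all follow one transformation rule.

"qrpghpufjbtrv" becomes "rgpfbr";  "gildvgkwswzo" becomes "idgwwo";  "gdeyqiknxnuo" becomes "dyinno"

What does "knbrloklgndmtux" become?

In each case the input is transformed by: keep every other character starting from the second (positions 2nd, 4th, 6th, ...).
"knbrloklgndmtux" → "nrolnmu".

nrolnmu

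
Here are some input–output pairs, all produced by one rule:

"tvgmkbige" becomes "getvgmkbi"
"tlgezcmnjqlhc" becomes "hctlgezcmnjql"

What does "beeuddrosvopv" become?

The rule is to move the last 2 characters to the front (rotate right by 2).
So "beeuddrosvopv" becomes "pvbeeuddrosvo".

pvbeeuddrosvo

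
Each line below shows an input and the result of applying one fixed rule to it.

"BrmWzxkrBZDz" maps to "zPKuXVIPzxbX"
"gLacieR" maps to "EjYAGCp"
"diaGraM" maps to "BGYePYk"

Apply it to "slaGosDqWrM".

What's happening: flip the case of every letter, then shift every letter 2 places backward in the alphabet (wrapping around).
For "slaGosDqWrM", step one produces "SLAgOSdQwRm"; step two turns that into "QJYeMQbOuPk".

QJYeMQbOuPk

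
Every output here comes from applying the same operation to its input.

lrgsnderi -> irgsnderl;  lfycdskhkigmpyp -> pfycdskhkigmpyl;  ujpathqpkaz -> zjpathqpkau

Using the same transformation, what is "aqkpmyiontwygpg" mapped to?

Looking at the pairs, the operation is to swap the first and last characters.
So "aqkpmyiontwygpg" becomes "gqkpmyiontwygpa".

gqkpmyiontwygpa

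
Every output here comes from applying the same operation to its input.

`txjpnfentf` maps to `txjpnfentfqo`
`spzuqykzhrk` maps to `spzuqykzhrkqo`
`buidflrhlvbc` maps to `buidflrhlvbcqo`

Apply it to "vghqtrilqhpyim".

Rule — append "qo".
Doing the same to "vghqtrilqhpyim": "vghqtrilqhpyimqo".

vghqtrilqhpyimqo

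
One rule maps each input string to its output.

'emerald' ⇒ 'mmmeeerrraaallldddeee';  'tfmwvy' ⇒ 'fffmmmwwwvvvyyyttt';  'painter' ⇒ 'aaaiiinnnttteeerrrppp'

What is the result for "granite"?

rrraaannniiittteeeggg

The pattern: move the first character to the end, then repeat every character 3 times.
"granite" → "raniteg" → "rrraaannniiittteeeggg".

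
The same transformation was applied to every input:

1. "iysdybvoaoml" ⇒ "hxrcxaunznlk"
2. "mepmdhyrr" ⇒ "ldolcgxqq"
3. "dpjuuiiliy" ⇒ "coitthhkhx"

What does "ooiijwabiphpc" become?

nnhhivzahogob

What's happening: shift every letter 1 place backward in the alphabet (wrapping around).
"ooiijwabiphpc" → "nnhhivzahogob".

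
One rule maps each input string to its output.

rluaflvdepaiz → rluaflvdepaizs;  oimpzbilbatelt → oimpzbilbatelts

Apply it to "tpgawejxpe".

tpgawejxpes

The rule is to append "s".
For "tpgawejxpe" the result is "tpgawejxpes".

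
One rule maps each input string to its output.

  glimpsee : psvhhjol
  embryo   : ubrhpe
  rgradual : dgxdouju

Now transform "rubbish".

elvkuxe

The transformation: shift every letter 3 places forward in the alphabet (wrapping around), then move the first 3 characters to the end (rotate left by 3).
For "rubbish", step one produces "uxeelvk"; step two turns that into "elvkuxe".
(Check on "embryo": → "hpeubr" → "ubrhpe" ✓)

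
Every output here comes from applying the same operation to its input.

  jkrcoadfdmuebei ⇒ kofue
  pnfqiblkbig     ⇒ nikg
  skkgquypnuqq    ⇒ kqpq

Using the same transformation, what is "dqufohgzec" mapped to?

qoz

Looking at the pairs, the operation is to keep one character in every 3, starting at position 2 (positions 2nd, 5th, 8th, ...).
So "dqufohgzec" becomes "qoz".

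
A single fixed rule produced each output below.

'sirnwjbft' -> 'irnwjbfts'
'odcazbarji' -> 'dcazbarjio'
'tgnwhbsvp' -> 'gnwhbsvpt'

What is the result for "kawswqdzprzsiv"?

Looking at the pairs, the operation is to move the first character to the end.
Doing the same to "kawswqdzprzsiv": "awswqdzprzsivk".

awswqdzprzsivk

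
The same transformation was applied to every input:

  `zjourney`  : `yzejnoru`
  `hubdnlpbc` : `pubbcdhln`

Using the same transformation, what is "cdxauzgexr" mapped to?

xzacdegrux

Each output is the input with this applied: sort the characters into alphabetical order, then move the last 2 characters to the front (rotate right by 2).
Working it through for "cdxauzgexr": intermediate "acdegruxxz", final "xzacdegrux".
(Check on "hubdnlpbc": → "bbcdhlnpu" → "pubbcdhln" ✓)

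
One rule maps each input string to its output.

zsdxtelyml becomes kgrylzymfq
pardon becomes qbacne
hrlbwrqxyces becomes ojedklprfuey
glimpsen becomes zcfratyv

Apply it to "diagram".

tenzqvn

In each case the input is transformed by: move the first 3 characters to the end (rotate left by 3), then shift every letter 13 places forward in the alphabet (wrapping around) — i.e. ROT13.
Working it through for "diagram": intermediate "gramdia", final "tenzqvn".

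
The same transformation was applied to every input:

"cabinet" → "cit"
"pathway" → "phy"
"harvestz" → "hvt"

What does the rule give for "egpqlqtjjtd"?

Each output is the input with this applied: keep one character in every 3, starting at position 1 (positions 1st, 4th, 7th, ...).
On "egpqlqtjjtd" that produces "eqtt".

eqtt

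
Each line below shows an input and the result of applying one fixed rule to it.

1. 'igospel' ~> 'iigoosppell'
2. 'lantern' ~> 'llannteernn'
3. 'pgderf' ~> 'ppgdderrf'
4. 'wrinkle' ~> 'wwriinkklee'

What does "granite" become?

Rule — repeat every character 3 times, then keep every other character starting from the first (positions 1st, 3rd, 5th, ...).
On "granite": the first step gives "gggrrraaannniiittteee", and the second then gives "ggraaniitee".

ggraaniitee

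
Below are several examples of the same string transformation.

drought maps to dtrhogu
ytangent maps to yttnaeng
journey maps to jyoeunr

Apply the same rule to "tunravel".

tluenvra

What's happening: take characters alternately from the front and the back (1st, last, 2nd, 2nd-last, ...).
Applying that to "tunravel" gives "tluenvra".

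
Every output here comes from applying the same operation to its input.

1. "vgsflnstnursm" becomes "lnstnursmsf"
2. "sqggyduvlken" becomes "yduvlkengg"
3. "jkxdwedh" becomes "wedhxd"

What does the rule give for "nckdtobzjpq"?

Looking at the pairs, the operation is to delete the first 2 characters, then move the first 2 characters to the end (rotate left by 2).
For "nckdtobzjpq", step one produces "kdtobzjpq"; step two turns that into "tobzjpqkd".

tobzjpqkd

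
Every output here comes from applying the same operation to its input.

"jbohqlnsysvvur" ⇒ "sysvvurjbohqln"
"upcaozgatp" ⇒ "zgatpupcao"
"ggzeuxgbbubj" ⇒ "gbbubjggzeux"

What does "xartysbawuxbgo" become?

awuxbgoxartysb

Each output is the input with this applied: swap the front and back halves of the string.
On "xartysbawuxbgo" that produces "awuxbgoxartysb".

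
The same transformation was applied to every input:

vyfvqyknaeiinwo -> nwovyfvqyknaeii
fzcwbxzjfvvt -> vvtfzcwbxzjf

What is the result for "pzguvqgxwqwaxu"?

axupzguvqgxwqw

The rule is to move the last 3 characters to the front (rotate right by 3).
Doing the same to "pzguvqgxwqwaxu": "axupzguvqgxwqw".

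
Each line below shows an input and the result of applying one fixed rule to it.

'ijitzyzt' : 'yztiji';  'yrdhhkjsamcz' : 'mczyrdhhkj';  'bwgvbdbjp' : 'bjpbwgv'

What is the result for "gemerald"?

aldgem

In each case the input is transformed by: move the last 3 characters to the front (rotate right by 3), then delete the last 2 characters.
On "gemerald": the first step gives "aldgemer", and the second then gives "aldgem".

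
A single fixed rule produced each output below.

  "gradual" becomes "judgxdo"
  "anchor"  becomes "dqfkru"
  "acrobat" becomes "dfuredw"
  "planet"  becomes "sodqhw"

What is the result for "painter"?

sdlqwhu

Looking at the pairs, the operation is to shift every letter 3 places forward in the alphabet (wrapping around).
So "painter" becomes "sdlqwhu".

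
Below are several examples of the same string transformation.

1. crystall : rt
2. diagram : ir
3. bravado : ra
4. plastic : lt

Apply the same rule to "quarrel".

ur

In each case the input is transformed by: move the last character to the front, then keep one character in every 3, starting at position 3 (positions 3rd, 6th, 9th, ...).
On "quarrel": the first step gives "lquarre", and the second then gives "ur".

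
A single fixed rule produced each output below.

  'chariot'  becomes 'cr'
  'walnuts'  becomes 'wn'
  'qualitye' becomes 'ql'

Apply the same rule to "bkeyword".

by

The rule is to keep one character in every 3, starting at position 1 (positions 1st, 4th, 7th, ...), then delete the last character.
On "bkeyword": the first step gives "byr", and the second then gives "by".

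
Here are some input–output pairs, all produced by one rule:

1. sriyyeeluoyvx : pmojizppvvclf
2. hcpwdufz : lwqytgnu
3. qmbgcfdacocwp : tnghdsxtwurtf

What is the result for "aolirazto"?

The rule is to shift every letter 9 places backward in the alphabet (wrapping around), then move the last 3 characters to the front (rotate right by 3).
"aolirazto" → "rfczirqkf" → "qkfrfczir".

qkfrfczir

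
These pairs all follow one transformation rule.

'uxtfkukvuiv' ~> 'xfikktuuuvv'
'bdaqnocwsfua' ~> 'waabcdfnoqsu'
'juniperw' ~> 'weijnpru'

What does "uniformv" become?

The pattern: sort the characters into alphabetical order, then move the last character to the front.
Applying both steps to "uniformv": "fimnoruv", then "vfimnoru".

vfimnoru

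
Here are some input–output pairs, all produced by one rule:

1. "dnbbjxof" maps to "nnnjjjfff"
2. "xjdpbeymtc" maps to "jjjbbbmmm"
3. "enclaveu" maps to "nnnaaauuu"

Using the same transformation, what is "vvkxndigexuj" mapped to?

Each output is the input with this applied: keep one character in every 3, starting at position 2 (positions 2nd, 5th, 8th, ...), then repeat every character 3 times.
On "vvkxndigexuj": the first step gives "vngu", and the second then gives "vvvnnnggguuu".

vvvnnnggguuu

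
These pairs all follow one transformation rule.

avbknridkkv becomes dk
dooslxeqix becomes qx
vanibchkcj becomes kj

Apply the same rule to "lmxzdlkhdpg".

hp

In each case the input is transformed by: keep every other character starting from the second (positions 2nd, 4th, 6th, ...), then delete the first 3 characters.
Working it through for "lmxzdlkhdpg": intermediate "mzlhp", final "hp".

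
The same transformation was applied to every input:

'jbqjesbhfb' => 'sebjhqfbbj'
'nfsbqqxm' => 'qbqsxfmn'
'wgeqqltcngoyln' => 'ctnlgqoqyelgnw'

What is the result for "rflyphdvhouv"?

The rule is to swap the front and back halves of the string, then take characters alternately from the front and the back (1st, last, 2nd, 2nd-last, ...).
Working it through for "rflyphdvhouv": intermediate "dvhouvrflyph", final "dhvphyolufvr".

dhvphyolufvr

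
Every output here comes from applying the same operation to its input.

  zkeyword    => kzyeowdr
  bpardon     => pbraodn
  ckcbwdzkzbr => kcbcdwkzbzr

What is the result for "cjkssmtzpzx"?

jcskmsztzpx

Rule — swap each adjacent pair of characters (1↔2, 3↔4, ...).
Applying that to "cjkssmtzpzx" gives "jcskmsztzpx".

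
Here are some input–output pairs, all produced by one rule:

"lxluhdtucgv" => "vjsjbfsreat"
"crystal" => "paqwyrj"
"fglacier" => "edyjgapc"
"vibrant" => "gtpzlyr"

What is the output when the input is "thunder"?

Rule — swap each adjacent pair of characters (1↔2, 3↔4, ...), then shift every letter 2 places backward in the alphabet (wrapping around).
Applying both steps to "thunder": "htnuedr", then "frlscbp".

frlscbp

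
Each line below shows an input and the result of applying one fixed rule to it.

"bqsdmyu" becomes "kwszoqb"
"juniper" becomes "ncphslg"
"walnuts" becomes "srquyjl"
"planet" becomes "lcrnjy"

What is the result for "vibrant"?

ylrtgzp

Rule — shift every letter 2 places backward in the alphabet (wrapping around), then move the last 3 characters to the front (rotate right by 3).
Starting from "vibrant": after the first operation, "tgzpylr"; after the second, "ylrtgzp".
(Check on "juniper": → "hslgncp" → "ncphslg" ✓)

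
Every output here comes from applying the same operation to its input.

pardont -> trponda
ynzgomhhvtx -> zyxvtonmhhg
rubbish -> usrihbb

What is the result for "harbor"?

The pattern: sort the characters into reverse alphabetical order.
So "harbor" becomes "rrohba".

rrohba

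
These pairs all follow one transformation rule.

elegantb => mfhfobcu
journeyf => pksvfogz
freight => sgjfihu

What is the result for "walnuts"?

bxomuvt

The pattern: swap each adjacent pair of characters (1↔2, 3↔4, ...), then shift every letter 1 place forward in the alphabet (wrapping around).
"walnuts" → "awnltus" → "bxomuvt".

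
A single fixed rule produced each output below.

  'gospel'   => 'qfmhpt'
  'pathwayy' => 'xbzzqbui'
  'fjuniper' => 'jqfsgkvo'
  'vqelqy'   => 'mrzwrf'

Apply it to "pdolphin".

Looking at the pairs, the operation is to shift every letter 1 place forward in the alphabet (wrapping around), then swap the front and back halves of the string.
Working it through for "pdolphin": intermediate "qepmqijo", final "qijoqepm".
(Check on "fjuniper": → "gkvojqfs" → "jqfsgkvo" ✓)

qijoqepm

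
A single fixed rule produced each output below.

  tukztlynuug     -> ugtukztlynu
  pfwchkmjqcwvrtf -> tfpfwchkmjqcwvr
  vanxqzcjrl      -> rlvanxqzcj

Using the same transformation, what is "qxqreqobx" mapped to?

The transformation: move the last 2 characters to the front (rotate right by 2).
Applying that to "qxqreqobx" gives "bxqxqreqo".

bxqxqreqo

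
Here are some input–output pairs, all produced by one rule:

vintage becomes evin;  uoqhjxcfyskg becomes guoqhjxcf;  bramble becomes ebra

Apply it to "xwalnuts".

sxwal

Looking at the pairs, the operation is to move the last character to the front, then delete the last 3 characters.
"xwalnuts" → "sxwalnut" → "sxwal".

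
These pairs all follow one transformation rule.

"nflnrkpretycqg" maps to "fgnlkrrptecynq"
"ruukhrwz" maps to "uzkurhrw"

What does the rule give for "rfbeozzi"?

Looking at the pairs, the operation is to swap the first and last characters, then swap each adjacent pair of characters (1↔2, 3↔4, ...).
On "rfbeozzi": the first step gives "ifbeozzr", and the second then gives "fiebzorz".

fiebzorz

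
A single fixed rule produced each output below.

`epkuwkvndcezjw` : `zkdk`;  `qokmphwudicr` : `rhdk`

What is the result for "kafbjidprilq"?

qirf

The pattern: keep one character in every 3, starting at position 3 (positions 3rd, 6th, 9th, ...), then swap the first and last characters.
On "kafbjidprilq": the first step gives "firq", and the second then gives "qirf".
(Check on "qokmphwudicr": → "khdr" → "rhdk" ✓)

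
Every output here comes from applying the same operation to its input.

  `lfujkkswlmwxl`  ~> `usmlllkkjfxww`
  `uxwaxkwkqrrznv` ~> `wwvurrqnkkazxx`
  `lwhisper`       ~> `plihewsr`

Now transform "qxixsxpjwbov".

wvsqpojibxxx

Looking at the pairs, the operation is to sort the characters into reverse alphabetical order, then move the first 3 characters to the end (rotate left by 3).
Applying both steps to "qxixsxpjwbov": "xxxwvsqpojib", then "wvsqpojibxxx".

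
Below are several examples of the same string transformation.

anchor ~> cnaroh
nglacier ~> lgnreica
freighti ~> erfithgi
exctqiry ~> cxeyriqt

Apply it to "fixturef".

xifferut

Looking at the pairs, the operation is to move the first 3 characters to the end (rotate left by 3), then reverse the string.
Applying both steps to "fixturef": "tureffix", then "xifferut".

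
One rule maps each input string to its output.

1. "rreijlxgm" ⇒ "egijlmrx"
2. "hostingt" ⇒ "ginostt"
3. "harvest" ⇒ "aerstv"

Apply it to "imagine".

aegimn

Rule — delete the first character, then sort the characters into alphabetical order.
Working it through for "imagine": intermediate "magine", final "aegimn".
(Check on "hostingt": → "ostingt" → "ginostt" ✓)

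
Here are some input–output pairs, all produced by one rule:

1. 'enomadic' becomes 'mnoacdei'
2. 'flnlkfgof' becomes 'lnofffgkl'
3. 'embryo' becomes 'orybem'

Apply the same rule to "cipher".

iprceh

In each case the input is transformed by: sort the characters into alphabetical order, then move the last 3 characters to the front (rotate right by 3).
Starting from "cipher": after the first operation, "cehipr"; after the second, "iprceh".
(Check on "enomadic": → "acdeimno" → "mnoacdei" ✓)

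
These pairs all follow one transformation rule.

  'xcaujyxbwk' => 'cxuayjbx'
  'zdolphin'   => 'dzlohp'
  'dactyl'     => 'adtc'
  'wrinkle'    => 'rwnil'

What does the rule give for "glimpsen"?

lgmisp

The rule is to swap each adjacent pair of characters (1↔2, 3↔4, ...), then delete the last 2 characters.
Starting from "glimpsen": after the first operation, "lgmispne"; after the second, "lgmisp".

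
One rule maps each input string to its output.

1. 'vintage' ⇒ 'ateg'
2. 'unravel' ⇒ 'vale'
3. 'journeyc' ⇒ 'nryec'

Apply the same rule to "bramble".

Rule — delete the first 3 characters, then swap each adjacent pair of characters (1↔2, 3↔4, ...).
"bramble" → "mble" → "bmel".

bmel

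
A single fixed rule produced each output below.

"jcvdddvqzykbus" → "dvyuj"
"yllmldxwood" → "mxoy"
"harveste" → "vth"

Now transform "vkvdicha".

What's happening: keep one character in every 3, starting at position 1 (positions 1st, 4th, 7th, ...), then move the first character to the end.
Starting from "vkvdicha": after the first operation, "vdh"; after the second, "dhv".

dhv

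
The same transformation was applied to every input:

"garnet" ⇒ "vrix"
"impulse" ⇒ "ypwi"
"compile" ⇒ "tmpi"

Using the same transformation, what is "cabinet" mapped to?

mrix

What's happening: shift every letter 4 places forward in the alphabet (wrapping around), then keep only the last 4 characters.
Starting from "cabinet": after the first operation, "gefmrix"; after the second, "mrix".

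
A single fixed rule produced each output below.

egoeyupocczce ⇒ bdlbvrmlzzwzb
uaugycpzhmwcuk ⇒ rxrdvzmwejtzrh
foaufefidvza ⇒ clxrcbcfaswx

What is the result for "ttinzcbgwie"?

The rule is to shift every letter 3 places backward in the alphabet (wrapping around).
"ttinzcbgwie" → "qqfkwzydtfb".

qqfkwzydtfb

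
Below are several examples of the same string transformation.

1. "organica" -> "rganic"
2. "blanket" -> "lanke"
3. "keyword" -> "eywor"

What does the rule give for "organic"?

rgani

The transformation: delete the last character, then delete the first character.
Working it through for "organic": intermediate "organi", final "rgani".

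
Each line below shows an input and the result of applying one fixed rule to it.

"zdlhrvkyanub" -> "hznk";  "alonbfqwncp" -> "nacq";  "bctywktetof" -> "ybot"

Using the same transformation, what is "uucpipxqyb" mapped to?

pubx

Each output is the input with this applied: keep one character in every 3, starting at position 1 (positions 1st, 4th, 7th, ...), then swap each adjacent pair of characters (1↔2, 3↔4, ...).
Applying both steps to "uucpipxqyb": "upxb", then "pubx".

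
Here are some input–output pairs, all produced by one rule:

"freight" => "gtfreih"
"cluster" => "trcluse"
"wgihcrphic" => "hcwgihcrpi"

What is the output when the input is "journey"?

nyjoure

In each case the input is transformed by: move the last 2 characters to the front (rotate right by 2), then swap the first and last characters.
Starting from "journey": after the first operation, "eyjourn"; after the second, "nyjoure".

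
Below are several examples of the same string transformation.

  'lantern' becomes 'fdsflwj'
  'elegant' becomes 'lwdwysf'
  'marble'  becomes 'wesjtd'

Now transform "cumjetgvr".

jumebwlyn

The rule is to move the last character to the front, then shift every letter 8 places backward in the alphabet (wrapping around).
Applying that to "cumjetgvr" gives "jumebwlyn".
(Check on "marble": → "emarbl" → "wesjtd" ✓)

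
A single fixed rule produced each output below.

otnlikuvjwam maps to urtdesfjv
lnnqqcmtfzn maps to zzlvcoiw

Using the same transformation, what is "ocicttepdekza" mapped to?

lccnymntij

The pattern: shift every letter 9 places forward in the alphabet (wrapping around), then delete the first 3 characters.
"ocicttepdekza" → "lccnymntij".
(Check on "lnnqqcmtfzn": → "uwwzzlvcoiw" → "zzlvcoiw" ✓)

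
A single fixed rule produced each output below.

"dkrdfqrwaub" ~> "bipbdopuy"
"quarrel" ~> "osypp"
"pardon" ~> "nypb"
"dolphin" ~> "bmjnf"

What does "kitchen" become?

igraf

In each case the input is transformed by: delete the last 2 characters, then shift every letter 2 places backward in the alphabet (wrapping around).
Working it through for "kitchen": intermediate "kitch", final "igraf".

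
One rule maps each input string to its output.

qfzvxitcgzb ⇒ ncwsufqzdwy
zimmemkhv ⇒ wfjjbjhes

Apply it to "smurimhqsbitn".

What's happening: shift every letter 3 places backward in the alphabet (wrapping around).
Applying that to "smurimhqsbitn" gives "pjrofjenpyfqk".

pjrofjenpyfqk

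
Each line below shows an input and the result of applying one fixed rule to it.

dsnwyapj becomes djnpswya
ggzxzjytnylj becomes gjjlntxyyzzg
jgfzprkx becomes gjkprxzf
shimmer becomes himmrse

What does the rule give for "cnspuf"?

The transformation: sort the characters into alphabetical order, then move the first character to the end.
Applying both steps to "cnspuf": "cfnpsu", then "fnpsuc".

fnpsuc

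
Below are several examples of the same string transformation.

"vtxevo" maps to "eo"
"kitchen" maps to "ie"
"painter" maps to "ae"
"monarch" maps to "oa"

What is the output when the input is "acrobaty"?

oa

The pattern: keep every other character starting from the second (positions 2nd, 4th, 6th, ...), then keep only the vowels.
On "acrobaty": the first step gives "coay", and the second then gives "oa".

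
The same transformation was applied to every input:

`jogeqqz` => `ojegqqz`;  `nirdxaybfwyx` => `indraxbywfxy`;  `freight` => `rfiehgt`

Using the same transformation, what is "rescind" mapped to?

Each output is the input with this applied: swap each adjacent pair of characters (1↔2, 3↔4, ...).
"rescind" → "ercsnid".

ercsnid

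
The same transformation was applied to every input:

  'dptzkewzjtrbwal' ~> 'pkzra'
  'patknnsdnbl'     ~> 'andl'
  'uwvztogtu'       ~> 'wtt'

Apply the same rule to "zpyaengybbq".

Looking at the pairs, the operation is to keep one character in every 3, starting at position 2 (positions 2nd, 5th, 8th, ...).
For "zpyaengybbq" the result is "peyq".

peyq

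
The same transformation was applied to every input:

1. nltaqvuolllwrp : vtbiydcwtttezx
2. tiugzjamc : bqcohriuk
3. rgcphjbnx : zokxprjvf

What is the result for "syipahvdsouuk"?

The transformation: shift every letter 8 places forward in the alphabet (wrapping around).
So "syipahvdsouuk" becomes "agqxipdlawccs".

agqxipdlawccs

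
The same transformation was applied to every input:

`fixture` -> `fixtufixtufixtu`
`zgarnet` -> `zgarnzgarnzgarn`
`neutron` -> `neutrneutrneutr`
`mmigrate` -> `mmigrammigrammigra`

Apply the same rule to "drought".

Each output is the input with this applied: delete the last 2 characters, then write the whole string 3 times in a row.
So "drought" becomes "drougdrougdroug".

drougdrougdroug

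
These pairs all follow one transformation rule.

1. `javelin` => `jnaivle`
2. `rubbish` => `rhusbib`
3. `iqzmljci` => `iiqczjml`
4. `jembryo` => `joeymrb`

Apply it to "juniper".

jruenpi

The transformation: take characters alternately from the front and the back (1st, last, 2nd, 2nd-last, ...).
Doing the same to "juniper": "jruenpi".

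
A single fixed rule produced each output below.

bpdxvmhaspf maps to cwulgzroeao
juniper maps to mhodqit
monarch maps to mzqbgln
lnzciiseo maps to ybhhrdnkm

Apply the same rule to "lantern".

msdqmkz

What's happening: move the first 2 characters to the end (rotate left by 2), then shift every letter 1 place backward in the alphabet (wrapping around).
Working it through for "lantern": intermediate "nternla", final "msdqmkz".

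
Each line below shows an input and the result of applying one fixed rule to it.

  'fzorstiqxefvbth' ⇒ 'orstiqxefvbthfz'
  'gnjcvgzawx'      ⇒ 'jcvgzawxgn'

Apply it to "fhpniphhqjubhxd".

pniphhqjubhxdfh

What's happening: move the first 2 characters to the end (rotate left by 2).
Applying that to "fhpniphhqjubhxd" gives "pniphhqjubhxdfh".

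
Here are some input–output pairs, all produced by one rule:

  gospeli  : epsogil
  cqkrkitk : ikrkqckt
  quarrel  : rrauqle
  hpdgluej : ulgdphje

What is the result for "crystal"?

tsyrcla

Each output is the input with this applied: reverse the string, then move the first 2 characters to the end (rotate left by 2).
On "crystal": the first step gives "latsyrc", and the second then gives "tsyrcla".
(Check on "hpdgluej": → "jeulgdph" → "ulgdphje" ✓)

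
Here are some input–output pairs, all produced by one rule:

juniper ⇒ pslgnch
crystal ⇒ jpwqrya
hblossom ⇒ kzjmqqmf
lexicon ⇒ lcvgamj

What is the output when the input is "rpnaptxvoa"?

ynlynrvtmp

Each output is the input with this applied: swap the first and last characters, then shift every letter 2 places backward in the alphabet (wrapping around).
Applying both steps to "rpnaptxvoa": "apnaptxvor", then "ynlynrvtmp".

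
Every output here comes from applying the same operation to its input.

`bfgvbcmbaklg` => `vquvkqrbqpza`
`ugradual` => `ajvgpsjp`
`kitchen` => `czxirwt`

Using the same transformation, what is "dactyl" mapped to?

asprin

The transformation: shift every letter 11 places backward in the alphabet (wrapping around), then move the last character to the front.
Applying both steps to "dactyl": "sprina", then "asprin".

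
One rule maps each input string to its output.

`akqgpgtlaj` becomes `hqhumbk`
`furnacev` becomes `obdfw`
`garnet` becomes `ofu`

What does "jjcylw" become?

zmx

The transformation: delete the first 3 characters, then shift every letter 1 place forward in the alphabet (wrapping around).
Applying both steps to "jjcylw": "ylw", then "zmx".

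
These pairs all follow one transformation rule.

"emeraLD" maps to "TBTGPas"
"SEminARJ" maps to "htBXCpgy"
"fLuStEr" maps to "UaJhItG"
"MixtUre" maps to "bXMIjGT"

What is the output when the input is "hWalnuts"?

The transformation: shift every letter 11 places backward in the alphabet (wrapping around), then flip the case of every letter.
Starting from "hWalnuts": after the first operation, "wLpacjih"; after the second, "WlPACJIH".

WlPACJIH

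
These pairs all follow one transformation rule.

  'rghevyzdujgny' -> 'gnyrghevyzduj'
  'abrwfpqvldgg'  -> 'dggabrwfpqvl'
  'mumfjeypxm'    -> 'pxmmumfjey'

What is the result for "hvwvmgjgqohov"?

The rule is to move the last 3 characters to the front (rotate right by 3).
On "hvwvmgjgqohov" that produces "hovhvwvmgjgqo".

hovhvwvmgjgqo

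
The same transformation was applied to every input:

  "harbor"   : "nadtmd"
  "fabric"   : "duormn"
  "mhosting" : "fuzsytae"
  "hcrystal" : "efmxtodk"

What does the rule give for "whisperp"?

bqdbitue

Rule — swap the front and back halves of the string, then shift every letter 12 places forward in the alphabet (wrapping around).
For "whisperp", step one produces "perpwhis"; step two turns that into "bqdbitue".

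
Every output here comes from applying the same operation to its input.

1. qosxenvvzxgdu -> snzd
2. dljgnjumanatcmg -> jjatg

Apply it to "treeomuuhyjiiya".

emhia

The transformation: keep one character in every 3, starting at position 3 (positions 3rd, 6th, 9th, ...).
For "treeomuuhyjiiya" the result is "emhia".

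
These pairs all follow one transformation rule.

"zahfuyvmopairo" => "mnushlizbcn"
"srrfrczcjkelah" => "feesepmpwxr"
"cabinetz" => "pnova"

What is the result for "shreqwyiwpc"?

fuerdjlv

The transformation: delete the last 3 characters, then shift every letter 13 places forward in the alphabet (wrapping around) — i.e. ROT13.
For "shreqwyiwpc", step one produces "shreqwyi"; step two turns that into "fuerdjlv".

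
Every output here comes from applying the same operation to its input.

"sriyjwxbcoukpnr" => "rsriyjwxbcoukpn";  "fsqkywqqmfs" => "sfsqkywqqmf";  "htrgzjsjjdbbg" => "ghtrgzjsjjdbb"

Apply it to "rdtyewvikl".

lrdtyewvik

The transformation: move the last character to the front.
For "rdtyewvikl" the result is "lrdtyewvik".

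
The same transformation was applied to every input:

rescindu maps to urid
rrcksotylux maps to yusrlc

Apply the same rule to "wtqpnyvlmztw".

zwvtpm

Looking at the pairs, the operation is to sort the characters into reverse alphabetical order, then keep every other character starting from the first (positions 1st, 3rd, 5th, ...).
Starting from "wtqpnyvlmztw": after the first operation, "zywwvttqpnml"; after the second, "zwvtpm".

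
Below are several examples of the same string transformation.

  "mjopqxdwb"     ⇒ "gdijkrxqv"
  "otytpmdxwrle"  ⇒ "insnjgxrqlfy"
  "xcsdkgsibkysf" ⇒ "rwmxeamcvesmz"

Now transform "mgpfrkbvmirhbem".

The pattern: shift every letter 6 places backward in the alphabet (wrapping around).
For "mgpfrkbvmirhbem" the result is "gajzlevpgclbvyg".

gajzlevpgclbvyg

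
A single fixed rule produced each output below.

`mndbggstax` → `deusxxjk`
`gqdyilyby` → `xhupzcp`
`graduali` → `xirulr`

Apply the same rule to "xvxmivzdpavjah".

omodzmqugrma

Looking at the pairs, the operation is to shift every letter 9 places backward in the alphabet (wrapping around), then delete the last 2 characters.
On "xvxmivzdpavjah": the first step gives "omodzmqugrmary", and the second then gives "omodzmqugrma".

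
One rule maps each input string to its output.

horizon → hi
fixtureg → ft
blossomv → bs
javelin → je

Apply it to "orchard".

oh

In each case the input is transformed by: move the last 2 characters to the front (rotate right by 2), then keep one character in every 3, starting at position 3 (positions 3rd, 6th, 9th, ...).
Working it through for "orchard": intermediate "rdorcha", final "oh".
(Check on "blossomv": → "mvblosso" → "bs" ✓)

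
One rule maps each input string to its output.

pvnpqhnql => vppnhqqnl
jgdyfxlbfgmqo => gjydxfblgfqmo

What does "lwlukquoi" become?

Each output is the input with this applied: swap each adjacent pair of characters (1↔2, 3↔4, ...).
"lwlukquoi" → "wlulqkoui".

wlulqkoui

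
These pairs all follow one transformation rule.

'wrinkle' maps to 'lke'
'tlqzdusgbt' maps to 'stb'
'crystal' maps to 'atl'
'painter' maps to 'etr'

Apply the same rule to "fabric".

The transformation: swap each adjacent pair of characters (1↔2, 3↔4, ...), then keep only the last 3 characters.
So "fabric" becomes "bci".

bci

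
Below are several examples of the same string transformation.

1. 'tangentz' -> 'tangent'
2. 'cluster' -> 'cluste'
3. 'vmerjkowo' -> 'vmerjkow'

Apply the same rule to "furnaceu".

In each case the input is transformed by: delete the last character.
For "furnaceu" the result is "furnace".

furnace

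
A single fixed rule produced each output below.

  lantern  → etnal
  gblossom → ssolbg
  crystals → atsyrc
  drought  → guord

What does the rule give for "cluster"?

The rule is to reverse the string, then delete the first 2 characters.
For "cluster", step one produces "retsulc"; step two turns that into "tsulc".

tsulc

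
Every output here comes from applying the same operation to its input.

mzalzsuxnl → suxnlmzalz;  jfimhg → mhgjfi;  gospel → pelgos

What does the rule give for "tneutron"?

Looking at the pairs, the operation is to swap the front and back halves of the string.
On "tneutron" that produces "trontneu".

trontneu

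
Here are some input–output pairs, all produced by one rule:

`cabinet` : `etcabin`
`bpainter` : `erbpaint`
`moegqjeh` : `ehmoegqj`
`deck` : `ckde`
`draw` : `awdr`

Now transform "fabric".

The transformation: move the last 2 characters to the front (rotate right by 2).
On "fabric" that produces "icfabr".

icfabr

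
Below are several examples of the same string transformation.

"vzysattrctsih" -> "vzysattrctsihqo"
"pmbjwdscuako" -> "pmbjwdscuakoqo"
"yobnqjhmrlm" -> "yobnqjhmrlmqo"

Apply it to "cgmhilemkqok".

What's happening: append "qo".
So "cgmhilemkqok" becomes "cgmhilemkqokqo".

cgmhilemkqokqo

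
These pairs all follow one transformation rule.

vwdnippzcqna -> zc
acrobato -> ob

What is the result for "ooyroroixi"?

ro

The transformation: delete the last 3 characters, then keep only the last 2 characters.
On "ooyroroixi": the first step gives "ooyroro", and the second then gives "ro".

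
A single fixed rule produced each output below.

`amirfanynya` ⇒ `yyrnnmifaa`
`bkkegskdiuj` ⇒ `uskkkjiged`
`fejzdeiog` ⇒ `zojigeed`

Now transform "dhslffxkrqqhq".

The rule is to delete the first character, then sort the characters into reverse alphabetical order.
Applying both steps to "dhslffxkrqqhq": "hslffxkrqqhq", then "xsrqqqlkhhff".

xsrqqqlkhhff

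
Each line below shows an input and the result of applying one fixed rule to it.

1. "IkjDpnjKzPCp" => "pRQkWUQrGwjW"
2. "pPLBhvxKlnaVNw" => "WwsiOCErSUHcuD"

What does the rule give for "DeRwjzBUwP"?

kLyDQGibDw

Each output is the input with this applied: flip the case of every letter, then shift every letter 7 places forward in the alphabet (wrapping around).
For "DeRwjzBUwP", step one produces "dErWJZbuWp"; step two turns that into "kLyDQGibDw".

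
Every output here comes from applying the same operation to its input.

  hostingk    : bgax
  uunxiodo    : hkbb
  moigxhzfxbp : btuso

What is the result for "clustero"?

yfrb

The rule is to shift every letter 13 places forward in the alphabet (wrapping around) — i.e. ROT13, then keep every other character starting from the second (positions 2nd, 4th, 6th, ...).
Starting from "clustero": after the first operation, "pyhfgreb"; after the second, "yfrb".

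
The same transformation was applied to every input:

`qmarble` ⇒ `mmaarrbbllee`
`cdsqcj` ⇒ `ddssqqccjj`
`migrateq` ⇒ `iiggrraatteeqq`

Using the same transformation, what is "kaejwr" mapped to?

aaeejjwwrr

In each case the input is transformed by: delete the first character, then double every character.
"kaejwr" → "aaeejjwwrr".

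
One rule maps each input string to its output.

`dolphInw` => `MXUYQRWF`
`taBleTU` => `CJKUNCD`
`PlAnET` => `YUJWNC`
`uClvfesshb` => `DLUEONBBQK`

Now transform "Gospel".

PXBYNU

Looking at the pairs, the operation is to shift every letter 9 places forward in the alphabet (wrapping around), then convert every letter to uppercase.
Applying both steps to "Gospel": "Pxbynu", then "PXBYNU".
(Check on "PlAnET": → "YuJwNC" → "YUJWNC" ✓)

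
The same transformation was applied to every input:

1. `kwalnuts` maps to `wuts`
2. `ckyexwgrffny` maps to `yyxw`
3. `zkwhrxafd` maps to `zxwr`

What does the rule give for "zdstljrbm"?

ztsr

Looking at the pairs, the operation is to sort the characters into reverse alphabetical order, then keep only the first 4 characters.
So "zdstljrbm" becomes "ztsr".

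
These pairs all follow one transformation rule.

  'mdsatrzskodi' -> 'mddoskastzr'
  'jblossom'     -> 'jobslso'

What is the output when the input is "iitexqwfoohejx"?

ijietheoxoqfw

The transformation: delete the last character, then take characters alternately from the front and the back (1st, last, 2nd, 2nd-last, ...).
Working it through for "iitexqwfoohejx": intermediate "iitexqwfoohej", final "ijietheoxoqfw".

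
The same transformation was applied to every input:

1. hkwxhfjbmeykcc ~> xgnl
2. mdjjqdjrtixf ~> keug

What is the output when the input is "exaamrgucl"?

bsd

In each case the input is transformed by: shift every letter 1 place forward in the alphabet (wrapping around), then keep one character in every 3, starting at position 3 (positions 3rd, 6th, 9th, ...).
Applying both steps to "exaamrgucl": "fybbnshvdm", then "bsd".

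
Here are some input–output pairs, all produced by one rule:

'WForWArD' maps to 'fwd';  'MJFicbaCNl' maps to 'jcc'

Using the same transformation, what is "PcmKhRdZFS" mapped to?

chz

The transformation: keep one character in every 3, starting at position 2 (positions 2nd, 5th, 8th, ...), then convert every letter to lowercase.
On "PcmKhRdZFS": the first step gives "chZ", and the second then gives "chz".
(Check on "WForWArD": → "FWD" → "fwd" ✓)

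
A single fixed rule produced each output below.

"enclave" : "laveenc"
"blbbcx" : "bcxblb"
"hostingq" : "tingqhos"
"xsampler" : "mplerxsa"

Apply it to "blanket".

nketbla

Each output is the input with this applied: move the first 3 characters to the end (rotate left by 3).
So "blanket" becomes "nketbla".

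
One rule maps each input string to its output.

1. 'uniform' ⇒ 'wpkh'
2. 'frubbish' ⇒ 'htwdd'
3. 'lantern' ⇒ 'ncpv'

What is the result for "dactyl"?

fce

Rule — delete the last 3 characters, then shift every letter 2 places forward in the alphabet (wrapping around).
On "dactyl": the first step gives "dac", and the second then gives "fce".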